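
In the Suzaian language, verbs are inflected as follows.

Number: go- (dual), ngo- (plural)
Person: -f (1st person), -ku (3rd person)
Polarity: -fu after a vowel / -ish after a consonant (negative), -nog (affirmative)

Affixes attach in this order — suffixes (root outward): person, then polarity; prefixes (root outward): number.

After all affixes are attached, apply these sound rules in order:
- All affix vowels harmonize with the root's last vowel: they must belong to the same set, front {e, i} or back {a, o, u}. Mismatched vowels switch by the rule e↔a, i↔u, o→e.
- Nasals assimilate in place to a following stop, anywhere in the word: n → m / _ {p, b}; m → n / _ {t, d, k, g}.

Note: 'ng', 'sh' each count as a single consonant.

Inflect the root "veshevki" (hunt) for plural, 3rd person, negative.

ngeveshevkikifi

Attach person 3rd person -ku → veshevkiku.
Attach number plural ngo- → ngoveshevkiku.
Attach polarity negative -fu (after vowel 'u') → ngoveshevkikufu.
Apply vowel harmony: ngoveshevkikufu → ngeveshevkikifi.
Nasal assimilation: no change.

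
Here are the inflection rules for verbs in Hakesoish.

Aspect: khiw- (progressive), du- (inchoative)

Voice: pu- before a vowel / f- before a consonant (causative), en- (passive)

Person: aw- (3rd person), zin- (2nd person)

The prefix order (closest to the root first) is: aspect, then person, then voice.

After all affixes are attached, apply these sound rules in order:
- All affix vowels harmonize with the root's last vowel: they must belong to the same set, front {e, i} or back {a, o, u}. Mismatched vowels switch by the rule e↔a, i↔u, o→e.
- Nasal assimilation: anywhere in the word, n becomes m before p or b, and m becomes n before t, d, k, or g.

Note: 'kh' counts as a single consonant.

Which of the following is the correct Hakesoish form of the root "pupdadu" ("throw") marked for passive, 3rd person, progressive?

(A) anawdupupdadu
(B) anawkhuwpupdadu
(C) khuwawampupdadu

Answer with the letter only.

Attach aspect progressive khiw- → khiwpupdadu.
Attach person 3rd person aw- → awkhiwpupdadu.
Attach voice passive en- → enawkhiwpupdadu.
Apply vowel harmony: enawkhiwpupdadu → anawkhuwpupdadu.
Nasal assimilation: no change.
So the correct form is anawkhuwpupdadu, option (B).
(C) khuwawampupdadu is wrong: it has the affixes in the wrong order.
(A) anawdupupdadu is wrong: it uses inchoative instead of progressive for aspect.

B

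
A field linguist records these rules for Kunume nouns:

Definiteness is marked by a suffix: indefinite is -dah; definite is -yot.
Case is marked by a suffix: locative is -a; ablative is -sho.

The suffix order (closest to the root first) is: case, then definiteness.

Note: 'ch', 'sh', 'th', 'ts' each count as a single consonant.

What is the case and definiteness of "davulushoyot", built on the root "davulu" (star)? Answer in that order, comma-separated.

Segment: davulu-sho-yot.
case: -sho → ablative.
definiteness: -yot → definite.

ablative, definite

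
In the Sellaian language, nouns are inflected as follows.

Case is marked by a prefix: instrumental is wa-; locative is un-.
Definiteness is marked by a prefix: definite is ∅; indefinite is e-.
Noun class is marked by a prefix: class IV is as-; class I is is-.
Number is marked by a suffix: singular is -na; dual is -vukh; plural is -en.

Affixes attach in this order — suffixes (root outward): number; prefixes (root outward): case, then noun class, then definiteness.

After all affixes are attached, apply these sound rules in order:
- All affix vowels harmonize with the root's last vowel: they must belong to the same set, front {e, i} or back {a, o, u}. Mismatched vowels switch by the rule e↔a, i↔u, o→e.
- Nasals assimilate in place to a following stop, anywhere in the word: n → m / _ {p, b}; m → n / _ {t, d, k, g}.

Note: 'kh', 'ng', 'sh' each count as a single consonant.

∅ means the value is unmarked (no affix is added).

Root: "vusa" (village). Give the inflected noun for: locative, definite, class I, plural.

Attach number plural -en → vusaen.
Attach case locative un- → unvusaen.
Attach noun class class I is- → isunvusaen.
definiteness = definite: zero marking, form stays isunvusaen.
Apply vowel harmony: isunvusaen → usunvusaan.
Nasal assimilation: no change.

usunvusaan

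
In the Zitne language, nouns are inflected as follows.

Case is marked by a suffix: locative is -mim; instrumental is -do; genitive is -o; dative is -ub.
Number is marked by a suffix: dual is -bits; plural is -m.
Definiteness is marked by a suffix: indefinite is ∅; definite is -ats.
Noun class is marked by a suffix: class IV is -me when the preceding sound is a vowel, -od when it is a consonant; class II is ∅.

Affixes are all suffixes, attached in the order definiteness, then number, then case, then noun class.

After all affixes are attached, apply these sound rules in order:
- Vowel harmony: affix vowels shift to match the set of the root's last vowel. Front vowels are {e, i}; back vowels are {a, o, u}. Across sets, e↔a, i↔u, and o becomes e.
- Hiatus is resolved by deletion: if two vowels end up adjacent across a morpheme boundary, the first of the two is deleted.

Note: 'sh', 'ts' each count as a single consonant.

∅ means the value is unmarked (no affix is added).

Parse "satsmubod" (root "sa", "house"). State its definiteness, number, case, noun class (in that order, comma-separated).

definite, plural, dative, class IV

Segment: sa-ats-m-ub-od.
definiteness: -ats → definite.
number: -m → plural.
case: -ub → dative.
noun class: -me/od → class IV.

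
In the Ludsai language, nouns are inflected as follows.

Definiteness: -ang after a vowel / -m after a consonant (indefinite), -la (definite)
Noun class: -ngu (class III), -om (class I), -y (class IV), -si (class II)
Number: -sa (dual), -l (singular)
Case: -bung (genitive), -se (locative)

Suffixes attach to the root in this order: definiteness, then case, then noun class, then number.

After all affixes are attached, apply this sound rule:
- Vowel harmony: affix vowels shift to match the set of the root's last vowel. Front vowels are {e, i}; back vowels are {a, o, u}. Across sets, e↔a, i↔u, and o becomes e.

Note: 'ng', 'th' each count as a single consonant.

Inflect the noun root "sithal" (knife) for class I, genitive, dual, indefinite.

sithalmbungomsa

Attach definiteness indefinite -m (after consonant 'l') → sithalm.
Attach case genitive -bung → sithalmbung.
Attach noun class class I -om → sithalmbungom.
Attach number dual -sa → sithalmbungomsa.
Vowel harmony: no change.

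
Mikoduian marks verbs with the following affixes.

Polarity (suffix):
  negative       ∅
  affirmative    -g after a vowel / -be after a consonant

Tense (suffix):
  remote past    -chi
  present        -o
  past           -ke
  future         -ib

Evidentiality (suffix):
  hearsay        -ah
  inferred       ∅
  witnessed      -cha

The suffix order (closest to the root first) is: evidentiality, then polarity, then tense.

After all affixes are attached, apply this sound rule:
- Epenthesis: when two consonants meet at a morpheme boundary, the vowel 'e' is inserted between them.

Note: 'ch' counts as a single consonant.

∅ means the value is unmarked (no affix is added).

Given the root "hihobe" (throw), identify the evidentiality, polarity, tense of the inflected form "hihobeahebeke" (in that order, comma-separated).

hearsay, affirmative, past

Segment: hihobe-ah-be-ke.
evidentiality: -ah → hearsay.
polarity: -g/be → affirmative.
tense: -ke → past.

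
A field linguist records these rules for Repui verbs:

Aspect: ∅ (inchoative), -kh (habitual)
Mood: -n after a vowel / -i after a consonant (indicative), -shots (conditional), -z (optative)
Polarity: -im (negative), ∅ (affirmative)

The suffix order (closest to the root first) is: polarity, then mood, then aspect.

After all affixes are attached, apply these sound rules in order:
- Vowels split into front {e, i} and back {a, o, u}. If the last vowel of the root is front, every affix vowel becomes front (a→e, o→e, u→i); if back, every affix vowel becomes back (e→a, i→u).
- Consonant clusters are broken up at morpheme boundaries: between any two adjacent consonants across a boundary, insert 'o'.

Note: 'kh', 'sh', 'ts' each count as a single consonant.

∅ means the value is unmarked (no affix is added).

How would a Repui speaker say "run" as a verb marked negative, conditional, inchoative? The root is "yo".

Attach polarity negative -im → yoim.
Attach mood conditional -shots → yoimshots.
aspect = inchoative: zero marking, form stays yoimshots.
Apply vowel harmony: yoimshots → youmshots.
Apply epenthesis: youmshots → youmoshots.

youmoshots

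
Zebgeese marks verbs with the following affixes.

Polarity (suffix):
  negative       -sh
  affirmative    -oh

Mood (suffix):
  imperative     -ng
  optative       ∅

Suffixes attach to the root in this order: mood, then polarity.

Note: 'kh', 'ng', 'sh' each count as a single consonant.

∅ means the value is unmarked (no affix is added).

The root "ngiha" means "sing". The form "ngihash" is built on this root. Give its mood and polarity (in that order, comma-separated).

Segment: ngiha-sh.
mood: ∅ → optative.
polarity: -sh → negative.

optative, negative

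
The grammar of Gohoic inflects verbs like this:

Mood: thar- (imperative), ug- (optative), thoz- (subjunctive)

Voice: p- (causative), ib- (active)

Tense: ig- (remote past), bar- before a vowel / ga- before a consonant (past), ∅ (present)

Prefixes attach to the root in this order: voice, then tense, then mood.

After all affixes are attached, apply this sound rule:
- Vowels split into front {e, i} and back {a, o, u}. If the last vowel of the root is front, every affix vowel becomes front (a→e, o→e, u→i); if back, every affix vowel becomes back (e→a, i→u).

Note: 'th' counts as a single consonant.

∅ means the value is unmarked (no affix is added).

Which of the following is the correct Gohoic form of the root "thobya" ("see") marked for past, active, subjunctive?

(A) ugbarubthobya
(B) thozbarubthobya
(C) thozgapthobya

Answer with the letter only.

Attach voice active ib- → ibthobya.
Attach tense past bar- (before vowel 'i') → baribthobya.
Attach mood subjunctive thoz- → thozbaribthobya.
Apply vowel harmony: thozbaribthobya → thozbarubthobya.
So the correct form is thozbarubthobya, option (B).
(A) ugbarubthobya is wrong: it uses optative instead of subjunctive for mood.
(C) thozgapthobya is wrong: it uses causative instead of active for voice.

B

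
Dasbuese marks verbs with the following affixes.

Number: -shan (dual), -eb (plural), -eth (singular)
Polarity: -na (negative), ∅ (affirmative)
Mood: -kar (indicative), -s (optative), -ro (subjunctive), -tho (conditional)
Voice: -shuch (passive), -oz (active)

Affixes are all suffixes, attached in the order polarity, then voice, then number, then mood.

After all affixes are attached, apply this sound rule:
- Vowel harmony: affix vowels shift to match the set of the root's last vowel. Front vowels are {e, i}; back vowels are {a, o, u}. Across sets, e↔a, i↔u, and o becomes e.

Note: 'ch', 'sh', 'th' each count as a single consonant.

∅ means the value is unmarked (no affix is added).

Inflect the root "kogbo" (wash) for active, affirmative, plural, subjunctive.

polarity = affirmative: zero marking, form stays kogbo.
Attach voice active -oz → kogbooz.
Attach number plural -eb → kogboozeb.
Attach mood subjunctive -ro → kogboozebro.
Apply vowel harmony: kogboozebro → kogboozabro.

kogboozabro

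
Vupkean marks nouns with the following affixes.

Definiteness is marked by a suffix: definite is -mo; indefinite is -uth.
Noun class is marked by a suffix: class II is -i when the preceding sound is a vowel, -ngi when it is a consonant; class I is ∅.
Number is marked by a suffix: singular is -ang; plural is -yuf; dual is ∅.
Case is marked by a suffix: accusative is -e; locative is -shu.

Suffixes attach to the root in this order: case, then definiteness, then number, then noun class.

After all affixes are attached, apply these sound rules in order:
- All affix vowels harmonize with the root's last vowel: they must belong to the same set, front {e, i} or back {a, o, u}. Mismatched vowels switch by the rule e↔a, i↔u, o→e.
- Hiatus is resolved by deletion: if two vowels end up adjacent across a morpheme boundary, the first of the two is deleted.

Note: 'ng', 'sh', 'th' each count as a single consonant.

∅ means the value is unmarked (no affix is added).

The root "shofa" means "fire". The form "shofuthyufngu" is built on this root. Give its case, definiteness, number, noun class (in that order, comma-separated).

Segment: shofa-e-uth-yuf-ngi.
case: -e → accusative.
definiteness: -uth → indefinite.
number: -yuf → plural.
noun class: -i/ngi → class II.

accusative, indefinite, plural, class II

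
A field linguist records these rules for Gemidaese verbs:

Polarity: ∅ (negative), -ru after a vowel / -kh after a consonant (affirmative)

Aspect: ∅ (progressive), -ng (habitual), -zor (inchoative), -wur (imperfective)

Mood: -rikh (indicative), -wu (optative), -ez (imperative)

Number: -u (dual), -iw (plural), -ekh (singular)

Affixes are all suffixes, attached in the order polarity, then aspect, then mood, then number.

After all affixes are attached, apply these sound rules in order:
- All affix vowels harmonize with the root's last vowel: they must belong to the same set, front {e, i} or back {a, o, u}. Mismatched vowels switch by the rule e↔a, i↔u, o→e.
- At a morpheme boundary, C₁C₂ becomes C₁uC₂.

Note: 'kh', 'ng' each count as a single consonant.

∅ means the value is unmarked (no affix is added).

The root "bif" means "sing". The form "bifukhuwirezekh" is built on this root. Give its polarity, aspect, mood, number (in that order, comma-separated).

affirmative, imperfective, imperative, singular

Segment: bif-kh-wur-ez-ekh.
polarity: -ru/kh → affirmative.
aspect: -wur → imperfective.
mood: -ez → imperative.
number: -ekh → singular.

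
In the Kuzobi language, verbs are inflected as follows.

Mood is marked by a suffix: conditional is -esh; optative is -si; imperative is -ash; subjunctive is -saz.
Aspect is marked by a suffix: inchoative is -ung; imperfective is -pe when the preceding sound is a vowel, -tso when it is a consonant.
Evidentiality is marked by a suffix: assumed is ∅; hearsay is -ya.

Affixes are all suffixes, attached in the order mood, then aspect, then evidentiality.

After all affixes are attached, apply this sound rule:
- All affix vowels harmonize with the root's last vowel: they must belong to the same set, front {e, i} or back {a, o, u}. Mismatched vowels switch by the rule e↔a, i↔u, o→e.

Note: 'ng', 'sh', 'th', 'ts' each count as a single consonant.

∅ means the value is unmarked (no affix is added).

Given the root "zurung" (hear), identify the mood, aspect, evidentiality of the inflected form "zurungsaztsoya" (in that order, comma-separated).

Segment: zurung-saz-tso-ya.
mood: -saz → subjunctive.
aspect: -pe/tso → imperfective.
evidentiality: -ya → hearsay.

subjunctive, imperfective, hearsay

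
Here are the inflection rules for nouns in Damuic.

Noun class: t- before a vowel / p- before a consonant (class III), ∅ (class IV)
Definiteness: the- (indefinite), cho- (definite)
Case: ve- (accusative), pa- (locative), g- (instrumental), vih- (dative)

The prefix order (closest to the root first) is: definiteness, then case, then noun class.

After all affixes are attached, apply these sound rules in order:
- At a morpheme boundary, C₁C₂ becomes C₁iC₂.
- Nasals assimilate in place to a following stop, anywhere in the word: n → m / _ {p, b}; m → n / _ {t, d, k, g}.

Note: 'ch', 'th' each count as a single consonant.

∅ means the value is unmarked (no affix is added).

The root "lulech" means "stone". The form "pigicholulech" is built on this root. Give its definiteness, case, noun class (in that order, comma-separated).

Segment: p-g-cho-lulech.
definiteness: cho- → definite.
case: g- → instrumental.
noun class: t/p- → class III.

definite, instrumental, class III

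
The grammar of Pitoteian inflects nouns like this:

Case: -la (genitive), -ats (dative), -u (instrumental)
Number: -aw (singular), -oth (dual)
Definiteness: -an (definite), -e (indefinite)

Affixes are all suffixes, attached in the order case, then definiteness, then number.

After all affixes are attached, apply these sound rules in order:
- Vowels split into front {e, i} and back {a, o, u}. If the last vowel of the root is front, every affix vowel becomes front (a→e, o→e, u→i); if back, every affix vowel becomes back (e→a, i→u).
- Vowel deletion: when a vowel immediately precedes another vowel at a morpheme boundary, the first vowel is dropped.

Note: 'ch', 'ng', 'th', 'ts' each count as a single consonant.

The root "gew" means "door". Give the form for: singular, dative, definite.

Attach case dative -ats → gewats.
Attach definiteness definite -an → gewatsan.
Attach number singular -aw → gewatsanaw.
Apply vowel harmony: gewatsanaw → gewetsenew.
Vowel deletion: no change.

gewetsenew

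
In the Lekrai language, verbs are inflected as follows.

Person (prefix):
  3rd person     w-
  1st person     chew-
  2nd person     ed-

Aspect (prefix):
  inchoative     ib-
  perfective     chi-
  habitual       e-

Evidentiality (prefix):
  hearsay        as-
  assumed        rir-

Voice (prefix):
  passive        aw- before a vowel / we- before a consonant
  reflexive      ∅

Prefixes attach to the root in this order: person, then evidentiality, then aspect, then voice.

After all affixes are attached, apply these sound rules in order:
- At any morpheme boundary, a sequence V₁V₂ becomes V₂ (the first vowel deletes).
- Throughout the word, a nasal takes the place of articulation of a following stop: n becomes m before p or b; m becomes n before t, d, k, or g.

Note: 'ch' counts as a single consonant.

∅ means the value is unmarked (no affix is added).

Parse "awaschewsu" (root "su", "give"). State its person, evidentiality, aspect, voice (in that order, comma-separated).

Segment: aw-e-as-chew-su.
person: chew- → 1st person.
evidentiality: as- → hearsay.
aspect: e- → habitual.
voice: aw/we- → passive.

1st person, hearsay, habitual, passive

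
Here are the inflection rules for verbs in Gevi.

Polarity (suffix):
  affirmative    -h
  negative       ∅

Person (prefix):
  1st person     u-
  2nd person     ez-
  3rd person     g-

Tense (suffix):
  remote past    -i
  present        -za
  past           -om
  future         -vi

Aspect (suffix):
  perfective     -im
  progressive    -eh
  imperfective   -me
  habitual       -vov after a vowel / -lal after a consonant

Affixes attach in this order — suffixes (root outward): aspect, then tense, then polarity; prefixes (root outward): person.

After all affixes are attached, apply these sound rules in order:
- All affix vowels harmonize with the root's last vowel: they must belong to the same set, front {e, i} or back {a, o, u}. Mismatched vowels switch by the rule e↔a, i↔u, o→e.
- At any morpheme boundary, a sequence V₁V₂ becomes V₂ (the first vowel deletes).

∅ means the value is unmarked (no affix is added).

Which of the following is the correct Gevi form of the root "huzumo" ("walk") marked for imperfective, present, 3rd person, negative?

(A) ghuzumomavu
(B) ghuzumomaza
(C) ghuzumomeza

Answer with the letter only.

B

Attach person 3rd person g- → ghuzumo.
Attach aspect imperfective -me → ghuzumome.
Attach tense present -za → ghuzumomeza.
polarity = negative: zero marking, form stays ghuzumomeza.
Apply vowel harmony: ghuzumomeza → ghuzumomaza.
Vowel deletion: no change.
So the correct form is ghuzumomaza, option (B).
(A) ghuzumomavu is wrong: it uses future instead of present for tense.
(C) ghuzumomeza is wrong: it fails to apply the sound rule(s).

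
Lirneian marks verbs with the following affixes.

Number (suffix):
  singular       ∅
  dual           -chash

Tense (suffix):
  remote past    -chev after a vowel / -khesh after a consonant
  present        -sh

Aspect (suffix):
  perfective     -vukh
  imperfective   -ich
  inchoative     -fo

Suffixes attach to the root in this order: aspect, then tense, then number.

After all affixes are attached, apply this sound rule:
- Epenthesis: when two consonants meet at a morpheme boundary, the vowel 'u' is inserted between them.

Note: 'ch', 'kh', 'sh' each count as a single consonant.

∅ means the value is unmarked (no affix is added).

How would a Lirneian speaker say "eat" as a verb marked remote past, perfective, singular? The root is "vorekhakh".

Attach aspect perfective -vukh → vorekhakhvukh.
Attach tense remote past -khesh (after consonant 'kh') → vorekhakhvukhkhesh.
number = singular: zero marking, form stays vorekhakhvukhkhesh.
Apply epenthesis: vorekhakhvukhkhesh → vorekhakhuvukhukhesh.

vorekhakhuvukhukhesh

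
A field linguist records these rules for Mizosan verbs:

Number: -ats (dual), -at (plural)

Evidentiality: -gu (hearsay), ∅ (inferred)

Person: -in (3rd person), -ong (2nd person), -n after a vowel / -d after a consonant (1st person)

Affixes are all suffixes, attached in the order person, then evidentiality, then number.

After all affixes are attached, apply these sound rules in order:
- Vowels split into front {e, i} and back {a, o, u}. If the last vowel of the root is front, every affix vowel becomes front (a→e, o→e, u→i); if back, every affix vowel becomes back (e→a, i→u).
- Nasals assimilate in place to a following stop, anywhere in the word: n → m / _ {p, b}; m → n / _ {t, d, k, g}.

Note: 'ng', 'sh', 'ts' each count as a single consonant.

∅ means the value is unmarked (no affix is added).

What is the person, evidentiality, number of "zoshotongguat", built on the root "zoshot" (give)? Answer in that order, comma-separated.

2nd person, hearsay, plural

Segment: zoshot-ong-gu-at.
person: -ong → 2nd person.
evidentiality: -gu → hearsay.
number: -at → plural.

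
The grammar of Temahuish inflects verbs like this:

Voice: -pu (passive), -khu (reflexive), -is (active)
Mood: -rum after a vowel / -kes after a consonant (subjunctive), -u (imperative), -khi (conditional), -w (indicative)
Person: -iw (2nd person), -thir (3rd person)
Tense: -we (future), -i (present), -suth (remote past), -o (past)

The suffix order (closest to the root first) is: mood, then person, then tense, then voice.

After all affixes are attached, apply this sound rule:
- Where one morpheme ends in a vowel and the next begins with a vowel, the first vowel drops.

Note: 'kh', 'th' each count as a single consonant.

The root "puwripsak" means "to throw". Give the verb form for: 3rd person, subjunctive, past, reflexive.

puwripsakkesthirokhu

Attach mood subjunctive -kes (after consonant 'k') → puwripsakkes.
Attach person 3rd person -thir → puwripsakkesthir.
Attach tense past -o → puwripsakkesthiro.
Attach voice reflexive -khu → puwripsakkesthirokhu.
Vowel deletion: no change.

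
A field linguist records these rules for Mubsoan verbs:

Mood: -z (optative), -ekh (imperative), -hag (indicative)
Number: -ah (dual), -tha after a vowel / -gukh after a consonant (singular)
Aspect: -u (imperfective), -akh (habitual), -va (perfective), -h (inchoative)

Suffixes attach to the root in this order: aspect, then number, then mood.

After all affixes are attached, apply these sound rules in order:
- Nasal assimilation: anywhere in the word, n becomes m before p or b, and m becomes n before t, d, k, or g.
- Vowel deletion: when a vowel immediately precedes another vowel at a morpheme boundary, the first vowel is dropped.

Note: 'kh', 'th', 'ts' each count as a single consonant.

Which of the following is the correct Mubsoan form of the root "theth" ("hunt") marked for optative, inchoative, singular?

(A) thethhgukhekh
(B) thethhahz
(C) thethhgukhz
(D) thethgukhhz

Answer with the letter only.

C

Attach aspect inchoative -h → thethh.
Attach number singular -gukh (after consonant 'h') → thethhgukh.
Attach mood optative -z → thethhgukhz.
Nasal assimilation: no change.
Vowel deletion: no change.
So the correct form is thethhgukhz, option (C).
(D) thethgukhhz is wrong: it has the affixes in the wrong order.
(B) thethhahz is wrong: it uses dual instead of singular for number.
(A) thethhgukhekh is wrong: it uses imperative instead of optative for mood.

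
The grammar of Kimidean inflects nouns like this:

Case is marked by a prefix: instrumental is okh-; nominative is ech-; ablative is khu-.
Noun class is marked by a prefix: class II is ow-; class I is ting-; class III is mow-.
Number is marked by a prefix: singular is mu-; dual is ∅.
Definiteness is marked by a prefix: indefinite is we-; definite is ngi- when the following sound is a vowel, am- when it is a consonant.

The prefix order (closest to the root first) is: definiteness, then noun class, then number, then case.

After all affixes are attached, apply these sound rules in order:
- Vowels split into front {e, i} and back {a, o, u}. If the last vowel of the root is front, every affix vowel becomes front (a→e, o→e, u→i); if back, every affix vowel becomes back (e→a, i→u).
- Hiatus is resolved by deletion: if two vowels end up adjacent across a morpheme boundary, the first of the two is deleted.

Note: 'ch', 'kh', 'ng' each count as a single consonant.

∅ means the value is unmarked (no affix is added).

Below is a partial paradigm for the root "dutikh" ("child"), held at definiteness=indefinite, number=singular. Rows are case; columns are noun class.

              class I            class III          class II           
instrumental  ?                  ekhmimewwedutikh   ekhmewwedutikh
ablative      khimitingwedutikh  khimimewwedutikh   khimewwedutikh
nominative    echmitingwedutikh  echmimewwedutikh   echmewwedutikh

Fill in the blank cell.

Attach definiteness indefinite we- → wedutikh.
Attach noun class class I ting- → tingwedutikh.
Attach number singular mu- → mutingwedutikh.
Attach case instrumental okh- → okhmutingwedutikh.
Apply vowel harmony: okhmutingwedutikh → ekhmitingwedutikh.
Vowel deletion: no change.

ekhmitingwedutikh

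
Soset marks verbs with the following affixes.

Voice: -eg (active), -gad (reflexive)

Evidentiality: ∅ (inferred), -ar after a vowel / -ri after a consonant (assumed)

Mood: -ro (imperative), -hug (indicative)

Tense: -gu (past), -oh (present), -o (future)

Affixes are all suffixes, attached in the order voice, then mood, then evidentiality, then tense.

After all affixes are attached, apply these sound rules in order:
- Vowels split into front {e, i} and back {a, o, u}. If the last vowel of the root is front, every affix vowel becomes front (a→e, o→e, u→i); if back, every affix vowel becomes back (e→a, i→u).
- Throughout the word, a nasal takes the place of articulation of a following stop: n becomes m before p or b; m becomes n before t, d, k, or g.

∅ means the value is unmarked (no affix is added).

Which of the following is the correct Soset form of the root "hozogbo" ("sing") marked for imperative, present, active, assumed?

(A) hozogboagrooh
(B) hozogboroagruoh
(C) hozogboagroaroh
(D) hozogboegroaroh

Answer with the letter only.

Attach voice active -eg → hozogboeg.
Attach mood imperative -ro → hozogboegro.
Attach evidentiality assumed -ar (after vowel 'o') → hozogboegroar.
Attach tense present -oh → hozogboegroaroh.
Apply vowel harmony: hozogboegroaroh → hozogboagroaroh.
Nasal assimilation: no change.
So the correct form is hozogboagroaroh, option (C).
(D) hozogboegroaroh is wrong: it fails to apply the sound rule(s).
(A) hozogboagrooh is wrong: it uses inferred instead of assumed for evidentiality.
(B) hozogboroagruoh is wrong: it has the affixes in the wrong order.

C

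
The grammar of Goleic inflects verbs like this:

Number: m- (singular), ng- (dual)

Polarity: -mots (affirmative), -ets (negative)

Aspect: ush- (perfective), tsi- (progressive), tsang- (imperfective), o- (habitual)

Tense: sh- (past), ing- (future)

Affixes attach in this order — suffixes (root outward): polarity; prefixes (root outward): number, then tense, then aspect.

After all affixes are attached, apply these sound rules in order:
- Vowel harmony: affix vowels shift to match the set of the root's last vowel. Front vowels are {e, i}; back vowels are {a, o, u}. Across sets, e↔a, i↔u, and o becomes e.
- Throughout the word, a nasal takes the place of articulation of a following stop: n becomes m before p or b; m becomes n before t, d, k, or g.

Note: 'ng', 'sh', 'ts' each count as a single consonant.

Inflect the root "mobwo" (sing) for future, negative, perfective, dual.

ushungngmobwoats

Attach polarity negative -ets → mobwoets.
Attach number dual ng- → ngmobwoets.
Attach tense future ing- → ingngmobwoets.
Attach aspect perfective ush- → ushingngmobwoets.
Apply vowel harmony: ushingngmobwoets → ushungngmobwoats.
Nasal assimilation: no change.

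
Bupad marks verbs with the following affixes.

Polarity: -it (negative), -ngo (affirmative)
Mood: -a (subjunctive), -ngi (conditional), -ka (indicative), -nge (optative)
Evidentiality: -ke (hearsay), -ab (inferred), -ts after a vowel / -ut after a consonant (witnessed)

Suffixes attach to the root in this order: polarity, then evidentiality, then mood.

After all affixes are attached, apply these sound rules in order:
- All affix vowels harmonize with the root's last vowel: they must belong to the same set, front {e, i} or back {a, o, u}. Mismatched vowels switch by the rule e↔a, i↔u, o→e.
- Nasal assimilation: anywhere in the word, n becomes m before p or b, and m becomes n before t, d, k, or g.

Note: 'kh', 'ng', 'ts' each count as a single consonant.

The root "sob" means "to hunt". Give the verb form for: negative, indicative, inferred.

Attach polarity negative -it → sobit.
Attach evidentiality inferred -ab → sobitab.
Attach mood indicative -ka → sobitabka.
Apply vowel harmony: sobitabka → sobutabka.
Nasal assimilation: no change.

sobutabka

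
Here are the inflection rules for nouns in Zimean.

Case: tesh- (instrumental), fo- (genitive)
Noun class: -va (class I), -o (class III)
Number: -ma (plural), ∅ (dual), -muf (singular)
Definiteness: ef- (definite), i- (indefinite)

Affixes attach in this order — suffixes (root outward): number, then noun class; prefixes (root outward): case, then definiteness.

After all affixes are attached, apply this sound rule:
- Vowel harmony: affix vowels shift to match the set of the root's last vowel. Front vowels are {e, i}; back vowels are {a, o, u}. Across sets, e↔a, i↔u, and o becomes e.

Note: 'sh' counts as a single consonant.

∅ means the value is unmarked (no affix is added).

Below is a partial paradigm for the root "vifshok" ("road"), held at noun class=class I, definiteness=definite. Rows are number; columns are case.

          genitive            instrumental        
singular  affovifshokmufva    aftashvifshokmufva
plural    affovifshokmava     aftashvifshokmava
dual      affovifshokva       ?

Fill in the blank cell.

aftashvifshokva

number = dual: zero marking, form stays vifshok.
Attach noun class class I -va → vifshokva.
Attach case instrumental tesh- → teshvifshokva.
Attach definiteness definite ef- → efteshvifshokva.
Apply vowel harmony: efteshvifshokva → aftashvifshokva.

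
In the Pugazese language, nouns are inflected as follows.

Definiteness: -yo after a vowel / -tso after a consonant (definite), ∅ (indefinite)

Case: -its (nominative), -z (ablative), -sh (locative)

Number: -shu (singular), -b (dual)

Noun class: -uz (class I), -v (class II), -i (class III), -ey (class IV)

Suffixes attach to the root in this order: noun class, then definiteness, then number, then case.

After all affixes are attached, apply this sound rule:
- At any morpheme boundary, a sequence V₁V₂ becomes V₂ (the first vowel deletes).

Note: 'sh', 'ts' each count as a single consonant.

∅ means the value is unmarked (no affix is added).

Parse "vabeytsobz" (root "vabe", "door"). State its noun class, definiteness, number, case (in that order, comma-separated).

Segment: vabe-ey-tso-b-z.
noun class: -ey → class IV.
definiteness: -yo/tso → definite.
number: -b → dual.
case: -z → ablative.

class IV, definite, dual, ablative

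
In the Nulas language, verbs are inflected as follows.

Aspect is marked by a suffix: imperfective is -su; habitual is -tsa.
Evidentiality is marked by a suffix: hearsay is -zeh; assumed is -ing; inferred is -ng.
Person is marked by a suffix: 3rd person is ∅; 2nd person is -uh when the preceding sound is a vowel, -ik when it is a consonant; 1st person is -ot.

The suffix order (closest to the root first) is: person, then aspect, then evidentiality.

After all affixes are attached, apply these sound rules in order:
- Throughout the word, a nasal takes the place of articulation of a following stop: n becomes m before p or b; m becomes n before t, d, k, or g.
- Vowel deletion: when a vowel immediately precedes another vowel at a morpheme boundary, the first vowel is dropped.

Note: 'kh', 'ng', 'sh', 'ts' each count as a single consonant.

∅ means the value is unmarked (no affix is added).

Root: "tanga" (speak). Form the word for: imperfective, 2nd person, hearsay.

Attach person 2nd person -uh (after vowel 'a') → tangauh.
Attach aspect imperfective -su → tangauhsu.
Attach evidentiality hearsay -zeh → tangauhsuzeh.
Nasal assimilation: no change.
Apply vowel deletion: tangauhsuzeh → tanguhsuzeh.

tanguhsuzeh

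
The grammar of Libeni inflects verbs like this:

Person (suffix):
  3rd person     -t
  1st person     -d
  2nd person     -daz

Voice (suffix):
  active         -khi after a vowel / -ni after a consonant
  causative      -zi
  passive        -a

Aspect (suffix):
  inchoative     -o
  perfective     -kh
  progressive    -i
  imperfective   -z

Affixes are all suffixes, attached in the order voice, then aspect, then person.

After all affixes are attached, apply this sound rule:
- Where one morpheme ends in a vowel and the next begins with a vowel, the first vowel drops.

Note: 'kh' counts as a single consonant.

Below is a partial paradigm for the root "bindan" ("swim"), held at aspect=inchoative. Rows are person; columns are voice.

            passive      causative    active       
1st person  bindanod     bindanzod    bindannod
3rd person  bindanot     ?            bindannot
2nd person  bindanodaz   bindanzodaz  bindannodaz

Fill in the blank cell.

Attach voice causative -zi → bindanzi.
Attach aspect inchoative -o → bindanzio.
Attach person 3rd person -t → bindanziot.
Apply vowel deletion: bindanziot → bindanzot.

bindanzot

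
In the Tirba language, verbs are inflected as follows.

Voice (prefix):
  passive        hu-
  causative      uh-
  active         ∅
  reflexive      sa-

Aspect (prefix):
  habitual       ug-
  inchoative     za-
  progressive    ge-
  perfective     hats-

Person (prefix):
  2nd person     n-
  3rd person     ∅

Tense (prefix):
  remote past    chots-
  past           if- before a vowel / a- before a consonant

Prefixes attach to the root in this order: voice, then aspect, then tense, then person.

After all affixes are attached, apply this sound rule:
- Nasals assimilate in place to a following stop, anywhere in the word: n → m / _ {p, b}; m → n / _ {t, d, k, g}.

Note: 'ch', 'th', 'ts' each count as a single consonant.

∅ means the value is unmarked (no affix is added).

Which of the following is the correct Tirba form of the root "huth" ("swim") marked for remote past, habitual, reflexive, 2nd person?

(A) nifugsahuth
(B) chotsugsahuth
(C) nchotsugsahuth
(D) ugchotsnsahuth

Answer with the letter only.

Attach voice reflexive sa- → sahuth.
Attach aspect habitual ug- → ugsahuth.
Attach tense remote past chots- → chotsugsahuth.
Attach person 2nd person n- → nchotsugsahuth.
Nasal assimilation: no change.
So the correct form is nchotsugsahuth, option (C).
(A) nifugsahuth is wrong: it uses past instead of remote past for tense.
(D) ugchotsnsahuth is wrong: it has the affixes in the wrong order.
(B) chotsugsahuth is wrong: it uses 3rd person instead of 2nd person for person.

C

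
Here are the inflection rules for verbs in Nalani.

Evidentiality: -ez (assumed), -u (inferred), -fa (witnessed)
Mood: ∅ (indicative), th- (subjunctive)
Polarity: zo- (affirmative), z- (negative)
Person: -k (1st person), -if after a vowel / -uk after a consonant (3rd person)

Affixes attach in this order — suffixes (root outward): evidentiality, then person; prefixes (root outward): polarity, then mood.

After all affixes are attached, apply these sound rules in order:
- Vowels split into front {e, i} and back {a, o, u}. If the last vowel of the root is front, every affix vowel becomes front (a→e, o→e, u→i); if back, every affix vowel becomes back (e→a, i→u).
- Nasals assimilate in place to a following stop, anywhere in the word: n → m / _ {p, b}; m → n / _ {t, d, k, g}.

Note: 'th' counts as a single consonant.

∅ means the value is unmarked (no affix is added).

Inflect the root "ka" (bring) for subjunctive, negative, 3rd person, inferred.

Attach polarity negative z- → zka.
Attach mood subjunctive th- → thzka.
Attach evidentiality inferred -u → thzkau.
Attach person 3rd person -if (after vowel 'u') → thzkauif.
Apply vowel harmony: thzkauif → thzkauuf.
Nasal assimilation: no change.

thzkauuf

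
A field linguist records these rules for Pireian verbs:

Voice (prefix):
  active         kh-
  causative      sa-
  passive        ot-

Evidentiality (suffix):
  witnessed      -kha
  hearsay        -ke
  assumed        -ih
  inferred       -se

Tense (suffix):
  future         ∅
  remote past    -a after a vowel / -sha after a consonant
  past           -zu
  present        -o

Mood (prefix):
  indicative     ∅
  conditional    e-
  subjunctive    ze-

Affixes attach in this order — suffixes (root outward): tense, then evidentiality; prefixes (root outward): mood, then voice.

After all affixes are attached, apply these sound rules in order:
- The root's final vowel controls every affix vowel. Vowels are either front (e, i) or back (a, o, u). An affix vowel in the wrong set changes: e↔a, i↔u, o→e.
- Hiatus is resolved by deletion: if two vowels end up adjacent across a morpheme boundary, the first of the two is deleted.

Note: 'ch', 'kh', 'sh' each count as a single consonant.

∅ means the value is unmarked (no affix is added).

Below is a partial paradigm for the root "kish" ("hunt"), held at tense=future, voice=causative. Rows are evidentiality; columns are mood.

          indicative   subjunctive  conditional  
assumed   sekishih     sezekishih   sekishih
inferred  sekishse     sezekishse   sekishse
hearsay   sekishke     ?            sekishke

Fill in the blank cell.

Attach mood subjunctive ze- → zekish.
tense = future: zero marking, form stays zekish.
Attach evidentiality hearsay -ke → zekishke.
Attach voice causative sa- → sazekishke.
Apply vowel harmony: sazekishke → sezekishke.
Vowel deletion: no change.

sezekishke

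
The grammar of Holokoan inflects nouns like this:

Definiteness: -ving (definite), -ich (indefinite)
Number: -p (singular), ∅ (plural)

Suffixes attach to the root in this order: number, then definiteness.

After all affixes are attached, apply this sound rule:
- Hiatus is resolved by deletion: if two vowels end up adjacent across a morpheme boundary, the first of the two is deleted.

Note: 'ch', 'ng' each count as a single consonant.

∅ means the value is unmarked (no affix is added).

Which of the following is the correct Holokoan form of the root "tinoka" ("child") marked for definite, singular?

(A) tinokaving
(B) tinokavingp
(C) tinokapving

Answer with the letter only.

C

Attach number singular -p → tinokap.
Attach definiteness definite -ving → tinokapving.
Vowel deletion: no change.
So the correct form is tinokapving, option (C).
(A) tinokaving is wrong: it uses plural instead of singular for number.
(B) tinokavingp is wrong: it has the affixes in the wrong order.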